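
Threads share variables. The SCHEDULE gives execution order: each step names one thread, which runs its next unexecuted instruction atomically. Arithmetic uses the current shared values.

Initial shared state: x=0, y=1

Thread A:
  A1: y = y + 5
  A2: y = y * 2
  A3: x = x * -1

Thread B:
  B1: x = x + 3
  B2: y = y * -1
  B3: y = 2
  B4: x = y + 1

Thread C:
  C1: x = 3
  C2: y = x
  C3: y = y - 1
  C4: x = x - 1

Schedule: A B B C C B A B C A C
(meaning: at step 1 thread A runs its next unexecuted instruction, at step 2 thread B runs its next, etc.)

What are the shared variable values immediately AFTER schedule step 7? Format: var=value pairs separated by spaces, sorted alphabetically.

Answer: x=3 y=4

Derivation:
Step 1: thread A executes A1 (y = y + 5). Shared: x=0 y=6. PCs: A@1 B@0 C@0
Step 2: thread B executes B1 (x = x + 3). Shared: x=3 y=6. PCs: A@1 B@1 C@0
Step 3: thread B executes B2 (y = y * -1). Shared: x=3 y=-6. PCs: A@1 B@2 C@0
Step 4: thread C executes C1 (x = 3). Shared: x=3 y=-6. PCs: A@1 B@2 C@1
Step 5: thread C executes C2 (y = x). Shared: x=3 y=3. PCs: A@1 B@2 C@2
Step 6: thread B executes B3 (y = 2). Shared: x=3 y=2. PCs: A@1 B@3 C@2
Step 7: thread A executes A2 (y = y * 2). Shared: x=3 y=4. PCs: A@2 B@3 C@2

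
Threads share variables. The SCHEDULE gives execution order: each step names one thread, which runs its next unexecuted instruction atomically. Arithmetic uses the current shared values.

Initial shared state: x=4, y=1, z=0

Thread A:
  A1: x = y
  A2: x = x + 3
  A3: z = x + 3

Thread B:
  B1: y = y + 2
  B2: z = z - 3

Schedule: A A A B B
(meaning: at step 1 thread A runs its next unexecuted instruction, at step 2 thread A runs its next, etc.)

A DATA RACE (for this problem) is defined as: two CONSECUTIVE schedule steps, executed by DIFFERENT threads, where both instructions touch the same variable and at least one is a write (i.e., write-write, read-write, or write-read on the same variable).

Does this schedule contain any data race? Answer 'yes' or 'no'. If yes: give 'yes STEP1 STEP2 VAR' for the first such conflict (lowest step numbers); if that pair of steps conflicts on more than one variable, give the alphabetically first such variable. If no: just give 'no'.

Steps 1,2: same thread (A). No race.
Steps 2,3: same thread (A). No race.
Steps 3,4: A(r=x,w=z) vs B(r=y,w=y). No conflict.
Steps 4,5: same thread (B). No race.

Answer: no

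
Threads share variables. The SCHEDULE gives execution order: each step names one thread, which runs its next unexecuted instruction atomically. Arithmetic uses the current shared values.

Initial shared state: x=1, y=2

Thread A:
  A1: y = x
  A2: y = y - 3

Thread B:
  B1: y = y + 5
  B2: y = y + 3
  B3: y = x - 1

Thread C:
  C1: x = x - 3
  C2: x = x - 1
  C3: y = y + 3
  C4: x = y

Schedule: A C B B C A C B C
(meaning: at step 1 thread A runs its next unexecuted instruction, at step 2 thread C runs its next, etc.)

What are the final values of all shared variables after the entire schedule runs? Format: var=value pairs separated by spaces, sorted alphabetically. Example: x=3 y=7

Step 1: thread A executes A1 (y = x). Shared: x=1 y=1. PCs: A@1 B@0 C@0
Step 2: thread C executes C1 (x = x - 3). Shared: x=-2 y=1. PCs: A@1 B@0 C@1
Step 3: thread B executes B1 (y = y + 5). Shared: x=-2 y=6. PCs: A@1 B@1 C@1
Step 4: thread B executes B2 (y = y + 3). Shared: x=-2 y=9. PCs: A@1 B@2 C@1
Step 5: thread C executes C2 (x = x - 1). Shared: x=-3 y=9. PCs: A@1 B@2 C@2
Step 6: thread A executes A2 (y = y - 3). Shared: x=-3 y=6. PCs: A@2 B@2 C@2
Step 7: thread C executes C3 (y = y + 3). Shared: x=-3 y=9. PCs: A@2 B@2 C@3
Step 8: thread B executes B3 (y = x - 1). Shared: x=-3 y=-4. PCs: A@2 B@3 C@3
Step 9: thread C executes C4 (x = y). Shared: x=-4 y=-4. PCs: A@2 B@3 C@4

Answer: x=-4 y=-4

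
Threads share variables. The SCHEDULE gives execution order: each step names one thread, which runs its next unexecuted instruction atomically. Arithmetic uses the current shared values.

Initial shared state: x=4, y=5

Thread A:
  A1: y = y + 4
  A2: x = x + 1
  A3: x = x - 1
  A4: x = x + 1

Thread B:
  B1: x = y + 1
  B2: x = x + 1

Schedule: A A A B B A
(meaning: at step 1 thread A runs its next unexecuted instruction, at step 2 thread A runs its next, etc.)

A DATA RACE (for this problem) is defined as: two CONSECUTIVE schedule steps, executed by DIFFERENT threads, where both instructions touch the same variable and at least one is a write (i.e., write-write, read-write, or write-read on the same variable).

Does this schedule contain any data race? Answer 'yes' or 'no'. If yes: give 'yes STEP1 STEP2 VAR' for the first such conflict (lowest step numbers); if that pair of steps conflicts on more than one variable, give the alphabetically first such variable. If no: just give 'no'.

Steps 1,2: same thread (A). No race.
Steps 2,3: same thread (A). No race.
Steps 3,4: A(x = x - 1) vs B(x = y + 1). RACE on x (W-W).
Steps 4,5: same thread (B). No race.
Steps 5,6: B(x = x + 1) vs A(x = x + 1). RACE on x (W-W).
First conflict at steps 3,4.

Answer: yes 3 4 x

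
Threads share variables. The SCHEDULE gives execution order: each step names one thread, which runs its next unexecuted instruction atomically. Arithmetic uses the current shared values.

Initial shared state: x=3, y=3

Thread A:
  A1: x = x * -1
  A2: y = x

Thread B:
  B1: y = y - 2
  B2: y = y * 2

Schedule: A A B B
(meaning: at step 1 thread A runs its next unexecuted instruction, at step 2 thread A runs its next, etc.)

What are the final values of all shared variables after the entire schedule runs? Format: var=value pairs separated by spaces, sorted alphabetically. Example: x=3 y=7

Step 1: thread A executes A1 (x = x * -1). Shared: x=-3 y=3. PCs: A@1 B@0
Step 2: thread A executes A2 (y = x). Shared: x=-3 y=-3. PCs: A@2 B@0
Step 3: thread B executes B1 (y = y - 2). Shared: x=-3 y=-5. PCs: A@2 B@1
Step 4: thread B executes B2 (y = y * 2). Shared: x=-3 y=-10. PCs: A@2 B@2

Answer: x=-3 y=-10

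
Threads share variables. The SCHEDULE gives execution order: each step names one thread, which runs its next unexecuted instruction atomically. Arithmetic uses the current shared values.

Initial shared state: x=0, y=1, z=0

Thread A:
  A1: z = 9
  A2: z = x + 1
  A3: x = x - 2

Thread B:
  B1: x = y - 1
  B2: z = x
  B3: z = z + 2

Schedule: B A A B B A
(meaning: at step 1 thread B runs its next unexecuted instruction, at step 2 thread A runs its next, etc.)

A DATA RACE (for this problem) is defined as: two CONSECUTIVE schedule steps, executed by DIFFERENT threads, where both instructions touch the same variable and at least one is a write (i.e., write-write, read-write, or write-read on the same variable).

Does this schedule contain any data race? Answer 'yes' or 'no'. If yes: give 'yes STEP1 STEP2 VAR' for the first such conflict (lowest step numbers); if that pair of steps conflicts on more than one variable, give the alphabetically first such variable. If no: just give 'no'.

Answer: yes 3 4 z

Derivation:
Steps 1,2: B(r=y,w=x) vs A(r=-,w=z). No conflict.
Steps 2,3: same thread (A). No race.
Steps 3,4: A(z = x + 1) vs B(z = x). RACE on z (W-W).
Steps 4,5: same thread (B). No race.
Steps 5,6: B(r=z,w=z) vs A(r=x,w=x). No conflict.
First conflict at steps 3,4.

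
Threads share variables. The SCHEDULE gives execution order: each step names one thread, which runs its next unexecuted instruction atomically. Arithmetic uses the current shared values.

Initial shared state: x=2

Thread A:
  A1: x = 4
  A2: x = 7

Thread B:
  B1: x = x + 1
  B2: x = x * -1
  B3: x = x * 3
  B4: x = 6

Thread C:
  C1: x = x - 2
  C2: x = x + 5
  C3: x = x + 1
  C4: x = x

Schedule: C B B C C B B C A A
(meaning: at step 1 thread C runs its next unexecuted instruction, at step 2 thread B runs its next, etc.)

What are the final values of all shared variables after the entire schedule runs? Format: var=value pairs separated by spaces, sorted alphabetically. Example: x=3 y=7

Step 1: thread C executes C1 (x = x - 2). Shared: x=0. PCs: A@0 B@0 C@1
Step 2: thread B executes B1 (x = x + 1). Shared: x=1. PCs: A@0 B@1 C@1
Step 3: thread B executes B2 (x = x * -1). Shared: x=-1. PCs: A@0 B@2 C@1
Step 4: thread C executes C2 (x = x + 5). Shared: x=4. PCs: A@0 B@2 C@2
Step 5: thread C executes C3 (x = x + 1). Shared: x=5. PCs: A@0 B@2 C@3
Step 6: thread B executes B3 (x = x * 3). Shared: x=15. PCs: A@0 B@3 C@3
Step 7: thread B executes B4 (x = 6). Shared: x=6. PCs: A@0 B@4 C@3
Step 8: thread C executes C4 (x = x). Shared: x=6. PCs: A@0 B@4 C@4
Step 9: thread A executes A1 (x = 4). Shared: x=4. PCs: A@1 B@4 C@4
Step 10: thread A executes A2 (x = 7). Shared: x=7. PCs: A@2 B@4 C@4

Answer: x=7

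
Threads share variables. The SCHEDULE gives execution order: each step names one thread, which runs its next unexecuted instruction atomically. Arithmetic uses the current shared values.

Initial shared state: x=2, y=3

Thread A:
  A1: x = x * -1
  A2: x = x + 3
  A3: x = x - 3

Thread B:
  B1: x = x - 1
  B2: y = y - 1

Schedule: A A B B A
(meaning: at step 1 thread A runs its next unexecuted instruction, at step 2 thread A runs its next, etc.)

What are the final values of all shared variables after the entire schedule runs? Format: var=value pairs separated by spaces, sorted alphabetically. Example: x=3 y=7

Answer: x=-3 y=2

Derivation:
Step 1: thread A executes A1 (x = x * -1). Shared: x=-2 y=3. PCs: A@1 B@0
Step 2: thread A executes A2 (x = x + 3). Shared: x=1 y=3. PCs: A@2 B@0
Step 3: thread B executes B1 (x = x - 1). Shared: x=0 y=3. PCs: A@2 B@1
Step 4: thread B executes B2 (y = y - 1). Shared: x=0 y=2. PCs: A@2 B@2
Step 5: thread A executes A3 (x = x - 3). Shared: x=-3 y=2. PCs: A@3 B@2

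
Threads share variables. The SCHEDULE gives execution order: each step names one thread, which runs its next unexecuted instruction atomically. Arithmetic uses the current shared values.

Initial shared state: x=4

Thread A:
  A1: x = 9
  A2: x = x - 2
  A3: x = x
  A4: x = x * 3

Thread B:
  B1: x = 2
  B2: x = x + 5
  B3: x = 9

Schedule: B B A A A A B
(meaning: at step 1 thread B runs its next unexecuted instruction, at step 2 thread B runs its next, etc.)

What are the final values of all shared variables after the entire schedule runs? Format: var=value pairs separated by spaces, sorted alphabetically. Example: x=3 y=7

Answer: x=9

Derivation:
Step 1: thread B executes B1 (x = 2). Shared: x=2. PCs: A@0 B@1
Step 2: thread B executes B2 (x = x + 5). Shared: x=7. PCs: A@0 B@2
Step 3: thread A executes A1 (x = 9). Shared: x=9. PCs: A@1 B@2
Step 4: thread A executes A2 (x = x - 2). Shared: x=7. PCs: A@2 B@2
Step 5: thread A executes A3 (x = x). Shared: x=7. PCs: A@3 B@2
Step 6: thread A executes A4 (x = x * 3). Shared: x=21. PCs: A@4 B@2
Step 7: thread B executes B3 (x = 9). Shared: x=9. PCs: A@4 B@3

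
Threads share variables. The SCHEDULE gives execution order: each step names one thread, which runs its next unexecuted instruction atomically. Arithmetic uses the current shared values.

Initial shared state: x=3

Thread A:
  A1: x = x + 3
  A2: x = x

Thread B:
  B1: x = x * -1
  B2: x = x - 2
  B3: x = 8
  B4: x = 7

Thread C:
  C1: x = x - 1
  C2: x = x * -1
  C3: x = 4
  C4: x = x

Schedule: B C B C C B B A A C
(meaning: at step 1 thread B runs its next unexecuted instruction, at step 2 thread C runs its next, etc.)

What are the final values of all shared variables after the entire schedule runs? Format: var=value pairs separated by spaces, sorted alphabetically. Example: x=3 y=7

Answer: x=10

Derivation:
Step 1: thread B executes B1 (x = x * -1). Shared: x=-3. PCs: A@0 B@1 C@0
Step 2: thread C executes C1 (x = x - 1). Shared: x=-4. PCs: A@0 B@1 C@1
Step 3: thread B executes B2 (x = x - 2). Shared: x=-6. PCs: A@0 B@2 C@1
Step 4: thread C executes C2 (x = x * -1). Shared: x=6. PCs: A@0 B@2 C@2
Step 5: thread C executes C3 (x = 4). Shared: x=4. PCs: A@0 B@2 C@3
Step 6: thread B executes B3 (x = 8). Shared: x=8. PCs: A@0 B@3 C@3
Step 7: thread B executes B4 (x = 7). Shared: x=7. PCs: A@0 B@4 C@3
Step 8: thread A executes A1 (x = x + 3). Shared: x=10. PCs: A@1 B@4 C@3
Step 9: thread A executes A2 (x = x). Shared: x=10. PCs: A@2 B@4 C@3
Step 10: thread C executes C4 (x = x). Shared: x=10. PCs: A@2 B@4 C@4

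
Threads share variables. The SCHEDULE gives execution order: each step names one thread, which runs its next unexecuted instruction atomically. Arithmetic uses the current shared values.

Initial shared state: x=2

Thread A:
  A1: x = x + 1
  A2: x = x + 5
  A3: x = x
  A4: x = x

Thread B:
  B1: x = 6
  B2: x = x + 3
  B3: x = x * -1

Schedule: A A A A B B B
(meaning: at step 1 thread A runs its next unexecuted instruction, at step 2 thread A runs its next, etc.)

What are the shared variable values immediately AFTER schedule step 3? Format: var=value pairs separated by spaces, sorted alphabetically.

Step 1: thread A executes A1 (x = x + 1). Shared: x=3. PCs: A@1 B@0
Step 2: thread A executes A2 (x = x + 5). Shared: x=8. PCs: A@2 B@0
Step 3: thread A executes A3 (x = x). Shared: x=8. PCs: A@3 B@0

Answer: x=8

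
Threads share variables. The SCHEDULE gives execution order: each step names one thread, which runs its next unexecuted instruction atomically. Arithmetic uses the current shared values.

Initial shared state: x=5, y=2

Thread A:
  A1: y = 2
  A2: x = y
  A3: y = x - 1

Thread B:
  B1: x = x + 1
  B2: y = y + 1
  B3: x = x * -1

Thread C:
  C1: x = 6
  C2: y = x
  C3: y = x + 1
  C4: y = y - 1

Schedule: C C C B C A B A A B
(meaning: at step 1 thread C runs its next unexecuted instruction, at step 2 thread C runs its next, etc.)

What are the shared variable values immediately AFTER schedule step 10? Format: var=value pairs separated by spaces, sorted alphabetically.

Answer: x=-3 y=2

Derivation:
Step 1: thread C executes C1 (x = 6). Shared: x=6 y=2. PCs: A@0 B@0 C@1
Step 2: thread C executes C2 (y = x). Shared: x=6 y=6. PCs: A@0 B@0 C@2
Step 3: thread C executes C3 (y = x + 1). Shared: x=6 y=7. PCs: A@0 B@0 C@3
Step 4: thread B executes B1 (x = x + 1). Shared: x=7 y=7. PCs: A@0 B@1 C@3
Step 5: thread C executes C4 (y = y - 1). Shared: x=7 y=6. PCs: A@0 B@1 C@4
Step 6: thread A executes A1 (y = 2). Shared: x=7 y=2. PCs: A@1 B@1 C@4
Step 7: thread B executes B2 (y = y + 1). Shared: x=7 y=3. PCs: A@1 B@2 C@4
Step 8: thread A executes A2 (x = y). Shared: x=3 y=3. PCs: A@2 B@2 C@4
Step 9: thread A executes A3 (y = x - 1). Shared: x=3 y=2. PCs: A@3 B@2 C@4
Step 10: thread B executes B3 (x = x * -1). Shared: x=-3 y=2. PCs: A@3 B@3 C@4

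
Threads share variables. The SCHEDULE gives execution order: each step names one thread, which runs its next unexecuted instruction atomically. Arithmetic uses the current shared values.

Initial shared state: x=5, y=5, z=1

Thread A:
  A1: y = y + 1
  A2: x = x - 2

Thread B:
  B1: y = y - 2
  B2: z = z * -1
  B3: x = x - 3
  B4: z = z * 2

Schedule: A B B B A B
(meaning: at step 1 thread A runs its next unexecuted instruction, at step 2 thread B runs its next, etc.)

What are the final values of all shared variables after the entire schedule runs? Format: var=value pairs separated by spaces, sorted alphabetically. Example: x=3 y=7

Answer: x=0 y=4 z=-2

Derivation:
Step 1: thread A executes A1 (y = y + 1). Shared: x=5 y=6 z=1. PCs: A@1 B@0
Step 2: thread B executes B1 (y = y - 2). Shared: x=5 y=4 z=1. PCs: A@1 B@1
Step 3: thread B executes B2 (z = z * -1). Shared: x=5 y=4 z=-1. PCs: A@1 B@2
Step 4: thread B executes B3 (x = x - 3). Shared: x=2 y=4 z=-1. PCs: A@1 B@3
Step 5: thread A executes A2 (x = x - 2). Shared: x=0 y=4 z=-1. PCs: A@2 B@3
Step 6: thread B executes B4 (z = z * 2). Shared: x=0 y=4 z=-2. PCs: A@2 B@4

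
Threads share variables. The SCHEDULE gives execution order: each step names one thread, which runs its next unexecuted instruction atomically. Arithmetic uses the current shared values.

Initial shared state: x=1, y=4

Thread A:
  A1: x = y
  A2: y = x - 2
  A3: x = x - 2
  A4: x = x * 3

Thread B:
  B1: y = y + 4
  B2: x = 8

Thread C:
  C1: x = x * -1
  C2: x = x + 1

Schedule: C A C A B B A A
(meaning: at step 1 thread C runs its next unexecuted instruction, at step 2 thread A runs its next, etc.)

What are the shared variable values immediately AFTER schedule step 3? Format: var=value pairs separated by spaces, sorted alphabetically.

Answer: x=5 y=4

Derivation:
Step 1: thread C executes C1 (x = x * -1). Shared: x=-1 y=4. PCs: A@0 B@0 C@1
Step 2: thread A executes A1 (x = y). Shared: x=4 y=4. PCs: A@1 B@0 C@1
Step 3: thread C executes C2 (x = x + 1). Shared: x=5 y=4. PCs: A@1 B@0 C@2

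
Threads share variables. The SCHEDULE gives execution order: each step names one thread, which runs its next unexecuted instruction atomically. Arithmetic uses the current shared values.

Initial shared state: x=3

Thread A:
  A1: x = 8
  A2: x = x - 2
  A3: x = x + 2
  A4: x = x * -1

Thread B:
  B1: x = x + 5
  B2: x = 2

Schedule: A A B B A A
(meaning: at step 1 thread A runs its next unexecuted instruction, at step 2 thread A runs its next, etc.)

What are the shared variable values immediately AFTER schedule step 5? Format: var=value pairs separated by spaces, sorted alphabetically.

Answer: x=4

Derivation:
Step 1: thread A executes A1 (x = 8). Shared: x=8. PCs: A@1 B@0
Step 2: thread A executes A2 (x = x - 2). Shared: x=6. PCs: A@2 B@0
Step 3: thread B executes B1 (x = x + 5). Shared: x=11. PCs: A@2 B@1
Step 4: thread B executes B2 (x = 2). Shared: x=2. PCs: A@2 B@2
Step 5: thread A executes A3 (x = x + 2). Shared: x=4. PCs: A@3 B@2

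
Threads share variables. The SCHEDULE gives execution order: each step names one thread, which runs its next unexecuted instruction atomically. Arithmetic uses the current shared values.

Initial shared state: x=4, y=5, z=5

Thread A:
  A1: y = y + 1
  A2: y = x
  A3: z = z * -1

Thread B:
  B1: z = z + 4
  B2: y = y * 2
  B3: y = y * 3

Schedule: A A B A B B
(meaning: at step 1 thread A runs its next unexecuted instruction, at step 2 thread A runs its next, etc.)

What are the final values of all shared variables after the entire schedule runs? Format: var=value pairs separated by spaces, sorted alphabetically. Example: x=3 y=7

Answer: x=4 y=24 z=-9

Derivation:
Step 1: thread A executes A1 (y = y + 1). Shared: x=4 y=6 z=5. PCs: A@1 B@0
Step 2: thread A executes A2 (y = x). Shared: x=4 y=4 z=5. PCs: A@2 B@0
Step 3: thread B executes B1 (z = z + 4). Shared: x=4 y=4 z=9. PCs: A@2 B@1
Step 4: thread A executes A3 (z = z * -1). Shared: x=4 y=4 z=-9. PCs: A@3 B@1
Step 5: thread B executes B2 (y = y * 2). Shared: x=4 y=8 z=-9. PCs: A@3 B@2
Step 6: thread B executes B3 (y = y * 3). Shared: x=4 y=24 z=-9. PCs: A@3 B@3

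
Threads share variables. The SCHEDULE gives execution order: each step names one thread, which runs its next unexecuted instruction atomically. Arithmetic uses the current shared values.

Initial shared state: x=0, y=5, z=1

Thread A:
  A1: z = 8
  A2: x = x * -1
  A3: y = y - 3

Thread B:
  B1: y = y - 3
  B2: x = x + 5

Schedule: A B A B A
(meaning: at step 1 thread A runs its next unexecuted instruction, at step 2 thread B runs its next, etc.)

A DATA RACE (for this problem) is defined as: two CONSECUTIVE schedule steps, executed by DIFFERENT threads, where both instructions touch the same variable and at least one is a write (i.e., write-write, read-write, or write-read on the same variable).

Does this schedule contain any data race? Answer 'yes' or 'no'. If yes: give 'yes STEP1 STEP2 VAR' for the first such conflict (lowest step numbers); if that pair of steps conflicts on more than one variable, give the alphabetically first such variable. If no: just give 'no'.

Answer: yes 3 4 x

Derivation:
Steps 1,2: A(r=-,w=z) vs B(r=y,w=y). No conflict.
Steps 2,3: B(r=y,w=y) vs A(r=x,w=x). No conflict.
Steps 3,4: A(x = x * -1) vs B(x = x + 5). RACE on x (W-W).
Steps 4,5: B(r=x,w=x) vs A(r=y,w=y). No conflict.
First conflict at steps 3,4.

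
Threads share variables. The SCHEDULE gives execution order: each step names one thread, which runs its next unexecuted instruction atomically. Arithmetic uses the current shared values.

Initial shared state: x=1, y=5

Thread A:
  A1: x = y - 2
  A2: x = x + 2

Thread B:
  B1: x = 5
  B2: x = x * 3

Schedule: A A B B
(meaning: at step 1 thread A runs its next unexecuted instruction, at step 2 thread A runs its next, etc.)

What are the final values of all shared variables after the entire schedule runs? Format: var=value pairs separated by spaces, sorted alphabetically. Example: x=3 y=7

Answer: x=15 y=5

Derivation:
Step 1: thread A executes A1 (x = y - 2). Shared: x=3 y=5. PCs: A@1 B@0
Step 2: thread A executes A2 (x = x + 2). Shared: x=5 y=5. PCs: A@2 B@0
Step 3: thread B executes B1 (x = 5). Shared: x=5 y=5. PCs: A@2 B@1
Step 4: thread B executes B2 (x = x * 3). Shared: x=15 y=5. PCs: A@2 B@2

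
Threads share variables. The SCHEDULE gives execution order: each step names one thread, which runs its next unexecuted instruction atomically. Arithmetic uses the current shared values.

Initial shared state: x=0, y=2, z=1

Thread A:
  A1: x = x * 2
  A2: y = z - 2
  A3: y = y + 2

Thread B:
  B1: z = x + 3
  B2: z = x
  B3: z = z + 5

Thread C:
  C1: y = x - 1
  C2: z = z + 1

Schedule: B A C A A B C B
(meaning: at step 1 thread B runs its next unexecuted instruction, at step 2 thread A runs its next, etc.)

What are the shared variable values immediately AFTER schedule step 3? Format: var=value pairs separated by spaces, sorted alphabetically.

Answer: x=0 y=-1 z=3

Derivation:
Step 1: thread B executes B1 (z = x + 3). Shared: x=0 y=2 z=3. PCs: A@0 B@1 C@0
Step 2: thread A executes A1 (x = x * 2). Shared: x=0 y=2 z=3. PCs: A@1 B@1 C@0
Step 3: thread C executes C1 (y = x - 1). Shared: x=0 y=-1 z=3. PCs: A@1 B@1 C@1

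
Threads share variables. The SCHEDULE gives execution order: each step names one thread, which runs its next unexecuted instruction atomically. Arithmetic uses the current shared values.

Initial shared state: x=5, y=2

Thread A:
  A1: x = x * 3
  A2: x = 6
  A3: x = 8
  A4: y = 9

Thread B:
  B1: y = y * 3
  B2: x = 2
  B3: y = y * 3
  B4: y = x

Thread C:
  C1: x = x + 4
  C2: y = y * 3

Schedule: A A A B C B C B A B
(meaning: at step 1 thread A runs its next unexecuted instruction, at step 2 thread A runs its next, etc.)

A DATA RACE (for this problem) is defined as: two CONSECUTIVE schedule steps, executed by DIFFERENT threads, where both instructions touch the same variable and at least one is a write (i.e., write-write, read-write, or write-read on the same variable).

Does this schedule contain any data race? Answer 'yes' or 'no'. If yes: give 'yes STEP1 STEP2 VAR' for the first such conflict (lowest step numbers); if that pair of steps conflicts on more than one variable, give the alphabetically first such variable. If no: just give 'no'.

Steps 1,2: same thread (A). No race.
Steps 2,3: same thread (A). No race.
Steps 3,4: A(r=-,w=x) vs B(r=y,w=y). No conflict.
Steps 4,5: B(r=y,w=y) vs C(r=x,w=x). No conflict.
Steps 5,6: C(x = x + 4) vs B(x = 2). RACE on x (W-W).
Steps 6,7: B(r=-,w=x) vs C(r=y,w=y). No conflict.
Steps 7,8: C(y = y * 3) vs B(y = y * 3). RACE on y (W-W).
Steps 8,9: B(y = y * 3) vs A(y = 9). RACE on y (W-W).
Steps 9,10: A(y = 9) vs B(y = x). RACE on y (W-W).
First conflict at steps 5,6.

Answer: yes 5 6 x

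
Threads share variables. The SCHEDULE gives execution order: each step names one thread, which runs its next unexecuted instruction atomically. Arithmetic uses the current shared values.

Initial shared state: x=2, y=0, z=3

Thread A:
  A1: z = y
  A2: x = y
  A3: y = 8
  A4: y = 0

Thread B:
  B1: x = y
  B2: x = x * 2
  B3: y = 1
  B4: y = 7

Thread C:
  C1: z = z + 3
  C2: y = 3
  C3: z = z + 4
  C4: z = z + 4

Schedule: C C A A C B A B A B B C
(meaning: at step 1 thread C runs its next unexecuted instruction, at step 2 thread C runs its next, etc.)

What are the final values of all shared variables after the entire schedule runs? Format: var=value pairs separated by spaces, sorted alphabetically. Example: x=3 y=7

Step 1: thread C executes C1 (z = z + 3). Shared: x=2 y=0 z=6. PCs: A@0 B@0 C@1
Step 2: thread C executes C2 (y = 3). Shared: x=2 y=3 z=6. PCs: A@0 B@0 C@2
Step 3: thread A executes A1 (z = y). Shared: x=2 y=3 z=3. PCs: A@1 B@0 C@2
Step 4: thread A executes A2 (x = y). Shared: x=3 y=3 z=3. PCs: A@2 B@0 C@2
Step 5: thread C executes C3 (z = z + 4). Shared: x=3 y=3 z=7. PCs: A@2 B@0 C@3
Step 6: thread B executes B1 (x = y). Shared: x=3 y=3 z=7. PCs: A@2 B@1 C@3
Step 7: thread A executes A3 (y = 8). Shared: x=3 y=8 z=7. PCs: A@3 B@1 C@3
Step 8: thread B executes B2 (x = x * 2). Shared: x=6 y=8 z=7. PCs: A@3 B@2 C@3
Step 9: thread A executes A4 (y = 0). Shared: x=6 y=0 z=7. PCs: A@4 B@2 C@3
Step 10: thread B executes B3 (y = 1). Shared: x=6 y=1 z=7. PCs: A@4 B@3 C@3
Step 11: thread B executes B4 (y = 7). Shared: x=6 y=7 z=7. PCs: A@4 B@4 C@3
Step 12: thread C executes C4 (z = z + 4). Shared: x=6 y=7 z=11. PCs: A@4 B@4 C@4

Answer: x=6 y=7 z=11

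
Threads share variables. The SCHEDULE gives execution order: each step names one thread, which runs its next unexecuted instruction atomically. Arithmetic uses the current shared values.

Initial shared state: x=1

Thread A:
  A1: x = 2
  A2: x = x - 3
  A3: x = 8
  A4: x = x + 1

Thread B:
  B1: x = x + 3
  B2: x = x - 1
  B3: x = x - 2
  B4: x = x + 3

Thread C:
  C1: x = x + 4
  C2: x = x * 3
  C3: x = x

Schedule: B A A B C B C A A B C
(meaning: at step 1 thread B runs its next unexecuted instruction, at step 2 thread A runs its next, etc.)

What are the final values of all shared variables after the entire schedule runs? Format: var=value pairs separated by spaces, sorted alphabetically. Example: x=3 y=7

Step 1: thread B executes B1 (x = x + 3). Shared: x=4. PCs: A@0 B@1 C@0
Step 2: thread A executes A1 (x = 2). Shared: x=2. PCs: A@1 B@1 C@0
Step 3: thread A executes A2 (x = x - 3). Shared: x=-1. PCs: A@2 B@1 C@0
Step 4: thread B executes B2 (x = x - 1). Shared: x=-2. PCs: A@2 B@2 C@0
Step 5: thread C executes C1 (x = x + 4). Shared: x=2. PCs: A@2 B@2 C@1
Step 6: thread B executes B3 (x = x - 2). Shared: x=0. PCs: A@2 B@3 C@1
Step 7: thread C executes C2 (x = x * 3). Shared: x=0. PCs: A@2 B@3 C@2
Step 8: thread A executes A3 (x = 8). Shared: x=8. PCs: A@3 B@3 C@2
Step 9: thread A executes A4 (x = x + 1). Shared: x=9. PCs: A@4 B@3 C@2
Step 10: thread B executes B4 (x = x + 3). Shared: x=12. PCs: A@4 B@4 C@2
Step 11: thread C executes C3 (x = x). Shared: x=12. PCs: A@4 B@4 C@3

Answer: x=12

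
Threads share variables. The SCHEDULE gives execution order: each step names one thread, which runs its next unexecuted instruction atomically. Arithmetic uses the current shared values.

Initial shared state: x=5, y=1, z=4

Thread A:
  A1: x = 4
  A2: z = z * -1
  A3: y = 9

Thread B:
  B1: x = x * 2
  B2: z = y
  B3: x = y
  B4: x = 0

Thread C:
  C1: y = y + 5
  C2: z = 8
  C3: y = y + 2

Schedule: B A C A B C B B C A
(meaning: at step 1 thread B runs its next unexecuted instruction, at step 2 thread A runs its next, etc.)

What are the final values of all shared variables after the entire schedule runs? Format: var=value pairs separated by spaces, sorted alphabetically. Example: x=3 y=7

Answer: x=0 y=9 z=8

Derivation:
Step 1: thread B executes B1 (x = x * 2). Shared: x=10 y=1 z=4. PCs: A@0 B@1 C@0
Step 2: thread A executes A1 (x = 4). Shared: x=4 y=1 z=4. PCs: A@1 B@1 C@0
Step 3: thread C executes C1 (y = y + 5). Shared: x=4 y=6 z=4. PCs: A@1 B@1 C@1
Step 4: thread A executes A2 (z = z * -1). Shared: x=4 y=6 z=-4. PCs: A@2 B@1 C@1
Step 5: thread B executes B2 (z = y). Shared: x=4 y=6 z=6. PCs: A@2 B@2 C@1
Step 6: thread C executes C2 (z = 8). Shared: x=4 y=6 z=8. PCs: A@2 B@2 C@2
Step 7: thread B executes B3 (x = y). Shared: x=6 y=6 z=8. PCs: A@2 B@3 C@2
Step 8: thread B executes B4 (x = 0). Shared: x=0 y=6 z=8. PCs: A@2 B@4 C@2
Step 9: thread C executes C3 (y = y + 2). Shared: x=0 y=8 z=8. PCs: A@2 B@4 C@3
Step 10: thread A executes A3 (y = 9). Shared: x=0 y=9 z=8. PCs: A@3 B@4 C@3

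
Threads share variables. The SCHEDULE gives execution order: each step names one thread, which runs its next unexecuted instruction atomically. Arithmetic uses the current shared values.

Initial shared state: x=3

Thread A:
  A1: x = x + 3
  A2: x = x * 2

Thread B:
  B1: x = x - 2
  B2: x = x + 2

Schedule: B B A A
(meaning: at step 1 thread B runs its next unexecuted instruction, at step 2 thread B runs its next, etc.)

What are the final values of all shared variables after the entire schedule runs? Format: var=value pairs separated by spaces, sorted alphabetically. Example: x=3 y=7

Answer: x=12

Derivation:
Step 1: thread B executes B1 (x = x - 2). Shared: x=1. PCs: A@0 B@1
Step 2: thread B executes B2 (x = x + 2). Shared: x=3. PCs: A@0 B@2
Step 3: thread A executes A1 (x = x + 3). Shared: x=6. PCs: A@1 B@2
Step 4: thread A executes A2 (x = x * 2). Shared: x=12. PCs: A@2 B@2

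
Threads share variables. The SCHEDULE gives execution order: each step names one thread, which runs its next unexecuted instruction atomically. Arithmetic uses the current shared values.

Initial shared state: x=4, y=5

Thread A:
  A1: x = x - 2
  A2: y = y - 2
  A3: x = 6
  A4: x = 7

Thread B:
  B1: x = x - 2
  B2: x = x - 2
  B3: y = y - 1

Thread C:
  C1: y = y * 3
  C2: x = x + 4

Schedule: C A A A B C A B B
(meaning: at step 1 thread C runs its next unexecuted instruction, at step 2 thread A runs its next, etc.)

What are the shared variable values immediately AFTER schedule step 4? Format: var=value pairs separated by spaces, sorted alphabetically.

Step 1: thread C executes C1 (y = y * 3). Shared: x=4 y=15. PCs: A@0 B@0 C@1
Step 2: thread A executes A1 (x = x - 2). Shared: x=2 y=15. PCs: A@1 B@0 C@1
Step 3: thread A executes A2 (y = y - 2). Shared: x=2 y=13. PCs: A@2 B@0 C@1
Step 4: thread A executes A3 (x = 6). Shared: x=6 y=13. PCs: A@3 B@0 C@1

Answer: x=6 y=13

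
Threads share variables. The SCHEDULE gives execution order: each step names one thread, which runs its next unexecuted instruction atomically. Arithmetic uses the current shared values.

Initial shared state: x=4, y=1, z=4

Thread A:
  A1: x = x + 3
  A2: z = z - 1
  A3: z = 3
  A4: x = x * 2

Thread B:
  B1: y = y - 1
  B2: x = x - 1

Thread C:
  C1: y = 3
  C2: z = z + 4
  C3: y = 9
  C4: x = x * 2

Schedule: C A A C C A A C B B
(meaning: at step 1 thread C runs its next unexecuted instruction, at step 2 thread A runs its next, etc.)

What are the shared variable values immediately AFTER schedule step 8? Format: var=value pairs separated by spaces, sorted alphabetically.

Answer: x=28 y=9 z=3

Derivation:
Step 1: thread C executes C1 (y = 3). Shared: x=4 y=3 z=4. PCs: A@0 B@0 C@1
Step 2: thread A executes A1 (x = x + 3). Shared: x=7 y=3 z=4. PCs: A@1 B@0 C@1
Step 3: thread A executes A2 (z = z - 1). Shared: x=7 y=3 z=3. PCs: A@2 B@0 C@1
Step 4: thread C executes C2 (z = z + 4). Shared: x=7 y=3 z=7. PCs: A@2 B@0 C@2
Step 5: thread C executes C3 (y = 9). Shared: x=7 y=9 z=7. PCs: A@2 B@0 C@3
Step 6: thread A executes A3 (z = 3). Shared: x=7 y=9 z=3. PCs: A@3 B@0 C@3
Step 7: thread A executes A4 (x = x * 2). Shared: x=14 y=9 z=3. PCs: A@4 B@0 C@3
Step 8: thread C executes C4 (x = x * 2). Shared: x=28 y=9 z=3. PCs: A@4 B@0 C@4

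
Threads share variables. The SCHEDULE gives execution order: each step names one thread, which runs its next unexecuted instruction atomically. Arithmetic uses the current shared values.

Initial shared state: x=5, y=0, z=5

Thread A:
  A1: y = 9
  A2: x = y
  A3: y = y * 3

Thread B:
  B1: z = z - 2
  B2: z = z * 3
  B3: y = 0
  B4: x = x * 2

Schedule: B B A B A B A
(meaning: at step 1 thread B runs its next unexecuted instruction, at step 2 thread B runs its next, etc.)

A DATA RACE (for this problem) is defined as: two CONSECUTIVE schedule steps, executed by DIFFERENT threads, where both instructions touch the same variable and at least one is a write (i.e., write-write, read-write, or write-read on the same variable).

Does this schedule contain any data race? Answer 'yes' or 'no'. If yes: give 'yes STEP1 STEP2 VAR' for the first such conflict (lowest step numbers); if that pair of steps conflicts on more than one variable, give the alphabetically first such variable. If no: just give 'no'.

Steps 1,2: same thread (B). No race.
Steps 2,3: B(r=z,w=z) vs A(r=-,w=y). No conflict.
Steps 3,4: A(y = 9) vs B(y = 0). RACE on y (W-W).
Steps 4,5: B(y = 0) vs A(x = y). RACE on y (W-R).
Steps 5,6: A(x = y) vs B(x = x * 2). RACE on x (W-W).
Steps 6,7: B(r=x,w=x) vs A(r=y,w=y). No conflict.
First conflict at steps 3,4.

Answer: yes 3 4 y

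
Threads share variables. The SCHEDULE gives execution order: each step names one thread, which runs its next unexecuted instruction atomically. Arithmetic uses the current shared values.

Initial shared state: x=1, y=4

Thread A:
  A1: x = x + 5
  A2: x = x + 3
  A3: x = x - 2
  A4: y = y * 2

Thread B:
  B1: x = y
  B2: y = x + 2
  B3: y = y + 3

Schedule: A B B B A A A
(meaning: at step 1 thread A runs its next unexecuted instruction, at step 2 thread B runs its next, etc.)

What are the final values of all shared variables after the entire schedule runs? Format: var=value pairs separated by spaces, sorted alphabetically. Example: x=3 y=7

Step 1: thread A executes A1 (x = x + 5). Shared: x=6 y=4. PCs: A@1 B@0
Step 2: thread B executes B1 (x = y). Shared: x=4 y=4. PCs: A@1 B@1
Step 3: thread B executes B2 (y = x + 2). Shared: x=4 y=6. PCs: A@1 B@2
Step 4: thread B executes B3 (y = y + 3). Shared: x=4 y=9. PCs: A@1 B@3
Step 5: thread A executes A2 (x = x + 3). Shared: x=7 y=9. PCs: A@2 B@3
Step 6: thread A executes A3 (x = x - 2). Shared: x=5 y=9. PCs: A@3 B@3
Step 7: thread A executes A4 (y = y * 2). Shared: x=5 y=18. PCs: A@4 B@3

Answer: x=5 y=18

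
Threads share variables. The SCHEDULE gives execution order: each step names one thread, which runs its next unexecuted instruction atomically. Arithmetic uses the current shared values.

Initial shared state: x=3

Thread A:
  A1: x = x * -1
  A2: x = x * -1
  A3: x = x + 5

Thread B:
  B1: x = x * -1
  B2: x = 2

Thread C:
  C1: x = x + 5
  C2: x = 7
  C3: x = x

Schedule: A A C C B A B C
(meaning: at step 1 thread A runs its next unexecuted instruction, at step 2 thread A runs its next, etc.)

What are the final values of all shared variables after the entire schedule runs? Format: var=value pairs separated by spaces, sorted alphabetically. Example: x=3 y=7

Answer: x=2

Derivation:
Step 1: thread A executes A1 (x = x * -1). Shared: x=-3. PCs: A@1 B@0 C@0
Step 2: thread A executes A2 (x = x * -1). Shared: x=3. PCs: A@2 B@0 C@0
Step 3: thread C executes C1 (x = x + 5). Shared: x=8. PCs: A@2 B@0 C@1
Step 4: thread C executes C2 (x = 7). Shared: x=7. PCs: A@2 B@0 C@2
Step 5: thread B executes B1 (x = x * -1). Shared: x=-7. PCs: A@2 B@1 C@2
Step 6: thread A executes A3 (x = x + 5). Shared: x=-2. PCs: A@3 B@1 C@2
Step 7: thread B executes B2 (x = 2). Shared: x=2. PCs: A@3 B@2 C@2
Step 8: thread C executes C3 (x = x). Shared: x=2. PCs: A@3 B@2 C@3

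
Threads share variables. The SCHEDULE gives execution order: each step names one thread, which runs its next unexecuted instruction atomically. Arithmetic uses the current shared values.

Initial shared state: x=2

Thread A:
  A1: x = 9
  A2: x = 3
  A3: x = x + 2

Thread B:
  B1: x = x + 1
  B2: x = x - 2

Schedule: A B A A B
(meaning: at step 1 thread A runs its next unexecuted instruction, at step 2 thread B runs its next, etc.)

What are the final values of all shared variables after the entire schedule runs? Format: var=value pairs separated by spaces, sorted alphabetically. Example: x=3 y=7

Step 1: thread A executes A1 (x = 9). Shared: x=9. PCs: A@1 B@0
Step 2: thread B executes B1 (x = x + 1). Shared: x=10. PCs: A@1 B@1
Step 3: thread A executes A2 (x = 3). Shared: x=3. PCs: A@2 B@1
Step 4: thread A executes A3 (x = x + 2). Shared: x=5. PCs: A@3 B@1
Step 5: thread B executes B2 (x = x - 2). Shared: x=3. PCs: A@3 B@2

Answer: x=3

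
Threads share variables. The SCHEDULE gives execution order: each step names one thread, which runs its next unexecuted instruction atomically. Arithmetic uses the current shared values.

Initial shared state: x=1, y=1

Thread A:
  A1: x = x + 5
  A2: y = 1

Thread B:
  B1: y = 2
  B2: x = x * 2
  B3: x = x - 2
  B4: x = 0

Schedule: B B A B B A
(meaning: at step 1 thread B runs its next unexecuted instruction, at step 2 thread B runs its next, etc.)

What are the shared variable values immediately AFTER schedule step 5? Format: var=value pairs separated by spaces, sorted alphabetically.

Step 1: thread B executes B1 (y = 2). Shared: x=1 y=2. PCs: A@0 B@1
Step 2: thread B executes B2 (x = x * 2). Shared: x=2 y=2. PCs: A@0 B@2
Step 3: thread A executes A1 (x = x + 5). Shared: x=7 y=2. PCs: A@1 B@2
Step 4: thread B executes B3 (x = x - 2). Shared: x=5 y=2. PCs: A@1 B@3
Step 5: thread B executes B4 (x = 0). Shared: x=0 y=2. PCs: A@1 B@4

Answer: x=0 y=2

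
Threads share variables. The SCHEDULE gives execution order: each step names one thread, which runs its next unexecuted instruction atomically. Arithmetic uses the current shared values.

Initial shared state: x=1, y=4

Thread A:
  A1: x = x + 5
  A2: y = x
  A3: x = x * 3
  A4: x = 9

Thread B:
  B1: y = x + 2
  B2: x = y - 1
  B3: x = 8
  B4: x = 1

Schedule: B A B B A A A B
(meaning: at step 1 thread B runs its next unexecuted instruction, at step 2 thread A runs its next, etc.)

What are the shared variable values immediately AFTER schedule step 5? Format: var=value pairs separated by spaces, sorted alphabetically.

Step 1: thread B executes B1 (y = x + 2). Shared: x=1 y=3. PCs: A@0 B@1
Step 2: thread A executes A1 (x = x + 5). Shared: x=6 y=3. PCs: A@1 B@1
Step 3: thread B executes B2 (x = y - 1). Shared: x=2 y=3. PCs: A@1 B@2
Step 4: thread B executes B3 (x = 8). Shared: x=8 y=3. PCs: A@1 B@3
Step 5: thread A executes A2 (y = x). Shared: x=8 y=8. PCs: A@2 B@3

Answer: x=8 y=8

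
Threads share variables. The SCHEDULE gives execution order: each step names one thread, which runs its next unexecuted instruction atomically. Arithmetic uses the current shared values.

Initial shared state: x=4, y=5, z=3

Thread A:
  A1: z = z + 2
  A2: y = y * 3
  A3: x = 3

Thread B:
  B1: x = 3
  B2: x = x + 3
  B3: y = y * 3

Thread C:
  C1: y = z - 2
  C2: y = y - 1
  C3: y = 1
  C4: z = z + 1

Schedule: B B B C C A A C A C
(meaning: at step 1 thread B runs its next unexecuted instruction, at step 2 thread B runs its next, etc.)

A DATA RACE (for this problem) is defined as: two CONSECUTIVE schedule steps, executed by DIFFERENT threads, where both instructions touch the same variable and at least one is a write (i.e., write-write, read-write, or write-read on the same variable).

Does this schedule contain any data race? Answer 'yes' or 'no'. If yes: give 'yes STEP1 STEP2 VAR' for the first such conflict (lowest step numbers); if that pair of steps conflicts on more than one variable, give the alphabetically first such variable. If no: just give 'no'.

Answer: yes 3 4 y

Derivation:
Steps 1,2: same thread (B). No race.
Steps 2,3: same thread (B). No race.
Steps 3,4: B(y = y * 3) vs C(y = z - 2). RACE on y (W-W).
Steps 4,5: same thread (C). No race.
Steps 5,6: C(r=y,w=y) vs A(r=z,w=z). No conflict.
Steps 6,7: same thread (A). No race.
Steps 7,8: A(y = y * 3) vs C(y = 1). RACE on y (W-W).
Steps 8,9: C(r=-,w=y) vs A(r=-,w=x). No conflict.
Steps 9,10: A(r=-,w=x) vs C(r=z,w=z). No conflict.
First conflict at steps 3,4.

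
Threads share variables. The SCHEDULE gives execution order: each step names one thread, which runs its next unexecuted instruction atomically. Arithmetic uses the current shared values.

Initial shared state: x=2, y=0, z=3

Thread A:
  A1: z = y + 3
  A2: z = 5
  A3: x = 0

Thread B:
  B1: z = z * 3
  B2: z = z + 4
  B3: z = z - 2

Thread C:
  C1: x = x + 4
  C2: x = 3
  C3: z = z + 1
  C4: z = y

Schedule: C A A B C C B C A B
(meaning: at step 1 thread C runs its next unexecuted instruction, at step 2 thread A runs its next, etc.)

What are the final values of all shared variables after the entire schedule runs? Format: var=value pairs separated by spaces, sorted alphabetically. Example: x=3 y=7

Step 1: thread C executes C1 (x = x + 4). Shared: x=6 y=0 z=3. PCs: A@0 B@0 C@1
Step 2: thread A executes A1 (z = y + 3). Shared: x=6 y=0 z=3. PCs: A@1 B@0 C@1
Step 3: thread A executes A2 (z = 5). Shared: x=6 y=0 z=5. PCs: A@2 B@0 C@1
Step 4: thread B executes B1 (z = z * 3). Shared: x=6 y=0 z=15. PCs: A@2 B@1 C@1
Step 5: thread C executes C2 (x = 3). Shared: x=3 y=0 z=15. PCs: A@2 B@1 C@2
Step 6: thread C executes C3 (z = z + 1). Shared: x=3 y=0 z=16. PCs: A@2 B@1 C@3
Step 7: thread B executes B2 (z = z + 4). Shared: x=3 y=0 z=20. PCs: A@2 B@2 C@3
Step 8: thread C executes C4 (z = y). Shared: x=3 y=0 z=0. PCs: A@2 B@2 C@4
Step 9: thread A executes A3 (x = 0). Shared: x=0 y=0 z=0. PCs: A@3 B@2 C@4
Step 10: thread B executes B3 (z = z - 2). Shared: x=0 y=0 z=-2. PCs: A@3 B@3 C@4

Answer: x=0 y=0 z=-2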